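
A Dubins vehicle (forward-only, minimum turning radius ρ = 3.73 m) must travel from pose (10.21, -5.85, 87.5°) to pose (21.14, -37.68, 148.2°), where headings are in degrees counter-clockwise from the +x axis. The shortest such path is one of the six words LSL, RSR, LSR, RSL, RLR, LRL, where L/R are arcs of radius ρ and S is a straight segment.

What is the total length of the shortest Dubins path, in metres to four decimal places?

49.4206 m

Let ψ = atan2(Δy, Δx) = atan2(-31.83, 10.93) = -71.0482° be the start→goal bearing.
Normalize: d = |goal − start| / ρ = 33.654328/3.73 = 9.022608, α = (θ_start − ψ) mod 360° = 158.5482° = 2.767188 rad, β = (θ_goal − ψ) mod 360° = 219.2482° = 3.826603 rad.
Common terms: sin α = 0.365718, cos α = -0.930726, sin β = -0.632681, cos β = -0.774412, cos(α−β) = 0.489382, d² = 81.407456. Work in radians in the unit-radius frame; every candidate has L = ρ·(t + p + q).
LSL: p² = 2 + d² − 2cos(α−β) + 2d(sin α − sin β) = 100.445024; p = √p² = 10.022226; φ = atan2(cos β − cos α, d + sin α − sin β) = 0.015597 rad; t = (φ − α) mod 2π = 3.531594 rad, q = (β − φ) mod 2π = 3.811006 rad → L = 3.73·(3.531594 + 10.022226 + 3.811006) = 3.73·17.364827 = 64.770803 m
RSR: p² = 2 + d² − 2cos(α−β) + 2d(sin β − sin α) = 64.412359; p = √p² = 8.025731; φ = atan2(cos α − cos β, d − sin α + sin β) = -0.019478 rad; t = (α − φ) mod 2π = 2.786666 rad, q = (φ − β) mod 2π = 2.437104 rad → L = 3.73·(2.786666 + 8.025731 + 2.437104) = 3.73·13.249502 = 49.420641 m
LSR: p² = d² − 2 + 2cos(α−β) + 2d(sin α + sin β) = 75.568819; p = √p² = 8.693033; φ = atan2(−cos α − cos β, d + sin α + sin β) − atan2(−2, p) = 0.418474 rad; t = (φ − α) mod 2π = 3.934471 rad, q = (φ − β) mod 2π = 2.875056 rad → L = 3.73·(3.934471 + 8.693033 + 2.875056) = 3.73·15.502560 = 57.824549 m
RSL: p² = d² − 2 + 2cos(α−β) − 2d(sin α + sin β) = 85.203624; p = √p² = 9.230581; φ = atan2(cos α + cos β, d − sin α − sin β) − atan2(2, p) = -0.394906 rad; t = (α − φ) mod 2π = 3.162094 rad, q = (β − φ) mod 2π = 4.221509 rad → L = 3.73·(3.162094 + 9.230581 + 4.221509) = 3.73·16.614185 = 61.970908 m
RLR: c = (6 − d² + 2cos(α−β) + 2d(sin α − sin β))/8 = -7.051545, |c| > 1 → infeasible
LRL: c = (6 − d² + 2cos(α−β) − 2d(sin α − sin β))/8 = -11.555628, |c| > 1 → infeasible
Shortest: RSR with L = 49.420641 m ≈ 49.4206 m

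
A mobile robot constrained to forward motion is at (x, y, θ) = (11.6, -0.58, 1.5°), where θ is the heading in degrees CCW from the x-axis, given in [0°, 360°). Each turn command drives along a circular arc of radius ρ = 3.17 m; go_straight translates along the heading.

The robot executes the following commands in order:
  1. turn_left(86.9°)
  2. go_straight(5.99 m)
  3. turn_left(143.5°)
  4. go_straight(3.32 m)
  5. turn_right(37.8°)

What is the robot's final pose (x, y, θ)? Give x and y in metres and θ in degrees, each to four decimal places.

set_pose: (x, y, θ) = (11.6000, -0.5800, 1.5000°), ρ = 3.17
turn_left(86.9°): centre at ρ to the left, rotate +86.9° → (14.6858, 2.5004, 88.4000°)
go_straight(5.99): x += 5.99·cos θ, y += 5.99·sin θ → (14.8530, 8.4881, 88.4000°)
turn_left(143.5°): centre at ρ to the left, rotate +143.5° → (9.1897, 10.5326, 231.9000°)
go_straight(3.32): x += 3.32·cos θ, y += 3.32·sin θ → (7.1411, 7.9200, 231.9000°)
turn_right(37.8°): centre at ρ to the right, rotate −37.8° → (5.4188, 6.8015, 194.1000°)

(5.4188, 6.8015, 194.1000°)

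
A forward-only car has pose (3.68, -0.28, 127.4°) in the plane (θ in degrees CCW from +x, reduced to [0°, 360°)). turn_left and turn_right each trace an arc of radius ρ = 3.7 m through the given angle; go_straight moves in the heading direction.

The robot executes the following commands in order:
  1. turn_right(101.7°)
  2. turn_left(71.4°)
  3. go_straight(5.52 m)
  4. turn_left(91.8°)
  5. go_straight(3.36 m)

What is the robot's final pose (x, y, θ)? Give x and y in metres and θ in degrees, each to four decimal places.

set_pose: (x, y, θ) = (3.6800, -0.2800, 127.4000°), ρ = 3.7
turn_right(101.7°): centre at ρ to the right, rotate −101.7° → (5.0148, 5.3013, 25.7000°)
turn_left(71.4°): centre at ρ to the left, rotate +71.4° → (7.0819, 9.0926, 97.1000°)
go_straight(5.52): x += 5.52·cos θ, y += 5.52·sin θ → (6.3996, 14.5703, 97.1000°)
turn_left(91.8°): centre at ρ to the left, rotate +91.8° → (2.1555, 17.7684, 188.9000°)
go_straight(3.36): x += 3.36·cos θ, y += 3.36·sin θ → (-1.1640, 17.2486, 188.9000°)

(-1.1640, 17.2486, 188.9000°)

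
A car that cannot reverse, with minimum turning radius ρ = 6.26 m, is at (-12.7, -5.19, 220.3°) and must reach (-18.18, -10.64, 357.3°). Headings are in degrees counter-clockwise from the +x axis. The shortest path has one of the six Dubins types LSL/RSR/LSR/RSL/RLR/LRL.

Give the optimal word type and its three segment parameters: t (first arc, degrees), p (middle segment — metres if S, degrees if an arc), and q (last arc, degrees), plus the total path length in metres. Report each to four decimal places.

Let ψ = atan2(Δy, Δx) = atan2(-5.45, -5.48) = -135.1573° be the start→goal bearing.
Normalize: d = |goal − start| / ρ = 7.728706/6.26 = 1.234618, α = (θ_start − ψ) mod 360° = 355.4573° = 6.203900 rad, β = (θ_goal − ψ) mod 360° = 132.4573° = 2.311815 rad.
Common terms: sin α = -0.079203, cos α = 0.996859, sin β = 0.737781, cos β = -0.675040, cos(α−β) = -0.731354, d² = 1.524281. Work in radians in the unit-radius frame; every candidate has L = ρ·(t + p + q).
LSL: p² = 2 + d² − 2cos(α−β) + 2d(sin α − sin β) = 2.969663; p = √p² = 1.723271; φ = atan2(cos β − cos α, d + sin α − sin β) = -1.326010 rad; t = (φ − α) mod 2π = 5.036462 rad, q = (β − φ) mod 2π = 3.637825 rad → L = 6.26·(5.036462 + 1.723271 + 3.637825) = 6.26·10.397557 = 65.088709 m
RSR: p² = 2 + d² − 2cos(α−β) + 2d(sin β − sin α) = 7.004313; p = √p² = 2.646566; φ = atan2(cos α − cos β, d − sin α + sin β) = 0.683775 rad; t = (α − φ) mod 2π = 5.520125 rad, q = (φ − β) mod 2π = 4.655145 rad → L = 6.26·(5.520125 + 2.646566 + 4.655145) = 6.26·12.821836 = 80.264692 m
LSR: p² = d² − 2 + 2cos(α−β) + 2d(sin α + sin β) = -0.312242 < 0 → infeasible
RSL: p² = d² − 2 + 2cos(α−β) − 2d(sin α + sin β) = -3.564612 < 0 → infeasible
RLR: c = (6 − d² + 2cos(α−β) + 2d(sin α − sin β))/8 = 0.124461; p = 2π − arccos c = 4.837173 rad; φ = atan2(cos α − cos β, d − sin α + sin β) = 0.683775 rad; t = (α − φ + p/2) mod 2π = 1.655526 rad, q = (α − β − t + p) mod 2π = 0.790546 rad → L = 6.26·(1.655526 + 4.837173 + 0.790546) = 6.26·7.283246 = 45.593119 m
LRL: c = (6 − d² + 2cos(α−β) − 2d(sin α − sin β))/8 = 0.628792; p = 2π − arccos c = 5.392388 rad; φ = atan2(cos β − cos α, d + sin α − sin β) = -1.326010 rad; t = (φ − α + p/2) mod 2π = 1.449470 rad, q = (β − α − t + p) mod 2π = 0.050833 rad → L = 6.26·(1.449470 + 5.392388 + 0.050833) = 6.26·6.892691 = 43.148248 m
Shortest: LRL with L = 43.148248 m ≈ 43.1482 m
Convert LRL to answer units (arcs ×180/π): t = 1.449470·180/π = 83.0485°, p = 5.392388·180/π = 308.9611°, q = 0.050833·180/π = 2.9125°, L = 43.1482 m.

LRL: t = 83.0485°, p = 308.9611°, q = 2.9125°, L = 43.1482 m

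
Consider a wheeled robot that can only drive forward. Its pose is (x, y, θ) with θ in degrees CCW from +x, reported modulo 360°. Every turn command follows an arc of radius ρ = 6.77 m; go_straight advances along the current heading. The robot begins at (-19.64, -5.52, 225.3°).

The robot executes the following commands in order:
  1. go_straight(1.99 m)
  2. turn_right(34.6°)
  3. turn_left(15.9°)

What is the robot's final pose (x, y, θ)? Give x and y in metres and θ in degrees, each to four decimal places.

set_pose: (x, y, θ) = (-19.6400, -5.5200, 225.3000°), ρ = 6.77
go_straight(1.99): x += 1.99·cos θ, y += 1.99·sin θ → (-21.0398, -6.9345, 225.3000°)
turn_right(34.6°): centre at ρ to the right, rotate −34.6° → (-24.5949, -8.8248, 190.7000°)
turn_left(15.9°): centre at ρ to the left, rotate +15.9° → (-26.3693, -9.4237, 206.6000°)

(-26.3693, -9.4237, 206.6000°)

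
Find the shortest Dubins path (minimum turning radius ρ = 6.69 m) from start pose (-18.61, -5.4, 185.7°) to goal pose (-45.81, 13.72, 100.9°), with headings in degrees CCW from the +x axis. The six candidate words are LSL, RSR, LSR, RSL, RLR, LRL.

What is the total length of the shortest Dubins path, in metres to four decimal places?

34.1319 m

Let ψ = atan2(Δy, Δx) = atan2(19.12, -27.20) = 144.8950° be the start→goal bearing.
Normalize: d = |goal − start| / ρ = 33.247773/6.69 = 4.969772, α = (θ_start − ψ) mod 360° = 40.8050° = 0.712181 rad, β = (θ_goal − ψ) mod 360° = 316.0050° = 5.515327 rad.
Common terms: sin α = 0.653486, cos α = 0.756938, sin β = -0.694596, cos β = 0.719400, cos(α−β) = 0.090633, d² = 24.698631. Work in radians in the unit-radius frame; every candidate has L = ρ·(t + p + q).
LSL: p² = 2 + d² − 2cos(α−β) + 2d(sin α − sin β) = 39.916688; p = √p² = 6.317965; φ = atan2(cos β − cos α, d + sin α − sin β) = -0.005942 rad; t = (φ − α) mod 2π = 5.565063 rad, q = (β − φ) mod 2π = 5.521269 rad → L = 6.69·(5.565063 + 6.317965 + 5.521269) = 6.69·17.404297 = 116.434746 m
RSR: p² = 2 + d² − 2cos(α−β) + 2d(sin β − sin α) = 13.118044; p = √p² = 3.621884; φ = atan2(cos α − cos β, d − sin α + sin β) = 0.010365 rad; t = (α − φ) mod 2π = 0.701816 rad, q = (φ − β) mod 2π = 0.778223 rad → L = 6.69·(0.701816 + 3.621884 + 0.778223) = 6.69·5.101923 = 34.131866 m
LSR: p² = d² − 2 + 2cos(α−β) + 2d(sin α + sin β) = 22.471283; p = √p² = 4.740388; φ = atan2(−cos α − cos β, d + sin α + sin β) − atan2(−2, p) = 0.108211 rad; t = (φ − α) mod 2π = 5.679216 rad, q = (φ − β) mod 2π = 0.876070 rad → L = 6.69·(5.679216 + 4.740388 + 0.876070) = 6.69·11.295674 = 75.568057 m
RSL: p² = d² − 2 + 2cos(α−β) − 2d(sin α + sin β) = 23.288510; p = √p² = 4.825817; φ = atan2(cos α + cos β, d − sin α − sin β) − atan2(2, p) = -0.106371 rad; t = (α − φ) mod 2π = 0.818552 rad, q = (β − φ) mod 2π = 5.621698 rad → L = 6.69·(0.818552 + 4.825817 + 5.621698) = 6.69·11.266066 = 75.369983 m
RLR: c = (6 − d² + 2cos(α−β) + 2d(sin α − sin β))/8 = -0.639755; p = 2π − arccos c = 4.018209 rad; φ = atan2(cos α − cos β, d − sin α + sin β) = 0.010365 rad; t = (α − φ + p/2) mod 2π = 2.710921 rad, q = (α − β − t + p) mod 2π = 2.787327 rad → L = 6.69·(2.710921 + 4.018209 + 2.787327) = 6.69·9.516457 = 63.665097 m
LRL: c = (6 − d² + 2cos(α−β) − 2d(sin α − sin β))/8 = -3.989586, |c| > 1 → infeasible
Shortest: RSR with L = 34.131866 m ≈ 34.1319 m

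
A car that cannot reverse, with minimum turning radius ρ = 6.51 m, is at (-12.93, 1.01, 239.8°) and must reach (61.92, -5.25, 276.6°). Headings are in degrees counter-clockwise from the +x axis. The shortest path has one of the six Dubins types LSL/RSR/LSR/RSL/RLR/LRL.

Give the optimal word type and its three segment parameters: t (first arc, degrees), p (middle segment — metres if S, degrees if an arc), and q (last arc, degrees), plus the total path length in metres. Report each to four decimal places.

LSR: t = 128.7479°, p = 61.5047 m, q = 91.9479°, L = 86.5803 m

Let ψ = atan2(Δy, Δx) = atan2(-6.26, 74.85) = -4.7807° be the start→goal bearing.
Normalize: d = |goal − start| / ρ = 75.111318/6.51 = 11.537837, α = (θ_start − ψ) mod 360° = 244.5807° = 4.268739 rad, β = (θ_goal − ψ) mod 360° = 281.3807° = 4.911020 rad.
Common terms: sin α = -0.903191, cos α = -0.429239, sin β = -0.980338, cos β = 0.197328, cos(α−β) = 0.800731, d² = 133.121680. Work in radians in the unit-radius frame; every candidate has L = ρ·(t + p + q).
LSL: p² = 2 + d² − 2cos(α−β) + 2d(sin α − sin β) = 135.300423; p = √p² = 11.631871; φ = atan2(cos β − cos α, d + sin α − sin β) = 0.053892 rad; t = (φ − α) mod 2π = 2.068338 rad, q = (β − φ) mod 2π = 4.857128 rad → L = 6.51·(2.068338 + 11.631871 + 4.857128) = 6.51·18.557337 = 120.808267 m
RSR: p² = 2 + d² − 2cos(α−β) + 2d(sin β − sin α) = 131.740011; p = √p² = 11.477805; φ = atan2(cos α − cos β, d − sin α + sin β) = -0.054617 rad; t = (α − φ) mod 2π = 4.323356 rad, q = (φ − β) mod 2π = 1.317548 rad → L = 6.51·(4.323356 + 11.477805 + 1.317548) = 6.51·17.118709 = 111.442797 m
LSR: p² = d² − 2 + 2cos(α−β) + 2d(sin α + sin β) = 89.259450; p = √p² = 9.447722; φ = atan2(−cos α − cos β, d + sin α + sin β) − atan2(−2, p) = 0.232628 rad; t = (φ − α) mod 2π = 2.247074 rad, q = (φ − β) mod 2π = 1.604793 rad → L = 6.51·(2.247074 + 9.447722 + 1.604793) = 6.51·13.299589 = 86.580327 m
RSL: p² = d² − 2 + 2cos(α−β) − 2d(sin α + sin β) = 176.186835; p = √p² = 13.273539; φ = atan2(cos α + cos β, d − sin α − sin β) − atan2(2, p) = -0.166828 rad; t = (α − φ) mod 2π = 4.435568 rad, q = (β − φ) mod 2π = 5.077849 rad → L = 6.51·(4.435568 + 13.273539 + 5.077849) = 6.51·22.786955 = 148.343078 m
RLR: c = (6 − d² + 2cos(α−β) + 2d(sin α − sin β))/8 = -15.467501, |c| > 1 → infeasible
LRL: c = (6 − d² + 2cos(α−β) − 2d(sin α − sin β))/8 = -15.912553, |c| > 1 → infeasible
Shortest: LSR with L = 86.580327 m ≈ 86.5803 m
Convert LSR to answer units (arcs ×180/π): t = 2.247074·180/π = 128.7479°, p = ρ·p = 6.51·9.447722 = 61.5047 m, q = 1.604793·180/π = 91.9479°, L = 86.5803 m.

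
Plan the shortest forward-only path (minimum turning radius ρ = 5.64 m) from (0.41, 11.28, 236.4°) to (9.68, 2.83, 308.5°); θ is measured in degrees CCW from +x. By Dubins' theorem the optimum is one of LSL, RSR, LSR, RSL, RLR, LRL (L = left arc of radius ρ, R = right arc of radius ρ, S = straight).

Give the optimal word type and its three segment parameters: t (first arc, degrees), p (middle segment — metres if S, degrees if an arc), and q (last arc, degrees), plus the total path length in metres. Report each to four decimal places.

Let ψ = atan2(Δy, Δx) = atan2(-8.45, 9.27) = -42.3505° be the start→goal bearing.
Normalize: d = |goal − start| / ρ = 12.543341/5.64 = 2.223997, α = (θ_start − ψ) mod 360° = 278.7505° = 4.865114 rad, β = (θ_goal − ψ) mod 360° = 350.8505° = 6.123496 rad.
Common terms: sin α = -0.988360, cos α = 0.152132, sin β = -0.159011, cos β = 0.987277, cos(α−β) = 0.307357, d² = 4.946161. Work in radians in the unit-radius frame; every candidate has L = ρ·(t + p + q).
LSL: p² = 2 + d² − 2cos(α−β) + 2d(sin α − sin β) = 2.642508; p = √p² = 1.625579; φ = atan2(cos β − cos α, d + sin α − sin β) = 0.539552 rad; t = (φ − α) mod 2π = 1.957624 rad, q = (β − φ) mod 2π = 5.583944 rad → L = 5.64·(1.957624 + 1.625579 + 5.583944) = 5.64·9.167147 = 51.702709 m
RSR: p² = 2 + d² − 2cos(α−β) + 2d(sin β − sin α) = 10.020387; p = √p² = 3.165500; φ = atan2(cos α − cos β, d − sin α + sin β) = -0.266988 rad; t = (α − φ) mod 2π = 5.132102 rad, q = (φ − β) mod 2π = 6.175886 rad → L = 5.64·(5.132102 + 3.165500 + 6.175886) = 5.64·14.473488 = 81.630471 m
LSR: p² = d² − 2 + 2cos(α−β) + 2d(sin α + sin β) = -1.542625 < 0 → infeasible
RSL: p² = d² − 2 + 2cos(α−β) − 2d(sin α + sin β) = 8.664373; p = √p² = 2.943531; φ = atan2(cos α + cos β, d − sin α − sin β) − atan2(2, p) = -0.270890 rad; t = (α − φ) mod 2π = 5.136004 rad, q = (β − φ) mod 2π = 0.111201 rad → L = 5.64·(5.136004 + 2.943531 + 0.111201) = 5.64·8.190736 = 46.195753 m
RLR: c = (6 − d² + 2cos(α−β) + 2d(sin α − sin β))/8 = -0.252548; p = 2π − arccos c = 4.457076 rad; φ = atan2(cos α − cos β, d − sin α + sin β) = -0.266988 rad; t = (α − φ + p/2) mod 2π = 1.077455 rad, q = (α − β − t + p) mod 2π = 2.121239 rad → L = 5.64·(1.077455 + 4.457076 + 2.121239) = 5.64·7.655769 = 43.178539 m
LRL: c = (6 − d² + 2cos(α−β) − 2d(sin α − sin β))/8 = 0.669686; p = 2π − arccos c = 5.446176 rad; φ = atan2(cos β − cos α, d + sin α − sin β) = 0.539552 rad; t = (φ − α + p/2) mod 2π = 4.680711 rad, q = (β − α − t + p) mod 2π = 2.023847 rad → L = 5.64·(4.680711 + 5.446176 + 2.023847) = 5.64·12.150733 = 68.530137 m
Shortest: RLR with L = 43.178539 m ≈ 43.1785 m
Convert RLR to answer units (arcs ×180/π): t = 1.077455·180/π = 61.7336°, p = 4.457076·180/π = 255.3716°, q = 2.121239·180/π = 121.5380°, L = 43.1785 m.

RLR: t = 61.7336°, p = 255.3716°, q = 121.5380°, L = 43.1785 m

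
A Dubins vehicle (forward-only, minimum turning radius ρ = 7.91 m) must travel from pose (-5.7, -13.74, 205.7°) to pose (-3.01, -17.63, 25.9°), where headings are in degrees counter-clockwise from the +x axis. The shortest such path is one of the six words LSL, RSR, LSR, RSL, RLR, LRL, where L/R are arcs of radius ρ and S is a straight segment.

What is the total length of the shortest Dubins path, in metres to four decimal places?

Let ψ = atan2(Δy, Δx) = atan2(-3.89, 2.69) = -55.3355° be the start→goal bearing.
Normalize: d = |goal − start| / ρ = 4.729503/7.91 = 0.597914, α = (θ_start − ψ) mod 360° = 261.0355° = 4.555929 rad, β = (θ_goal − ψ) mod 360° = 81.2355° = 1.417827 rad.
Common terms: sin α = -0.987785, cos α = -0.155823, sin β = 0.988323, cos β = 0.152374, cos(α−β) = -0.999994, d² = 0.357502. Work in radians in the unit-radius frame; every candidate has L = ρ·(t + p + q).
LSL: p² = 2 + d² − 2cos(α−β) + 2d(sin α − sin β) = 1.994402; p = √p² = 1.412233; φ = atan2(cos β − cos α, d + sin α − sin β) = 2.921589 rad; t = (φ − α) mod 2π = 4.648845 rad, q = (β − φ) mod 2π = 4.779423 rad → L = 7.91·(4.648845 + 1.412233 + 4.779423) = 7.91·10.840502 = 85.748369 m
RSR: p² = 2 + d² − 2cos(α−β) + 2d(sin β − sin α) = 6.720576; p = √p² = 2.592407; φ = atan2(cos α − cos β, d − sin α + sin β) = -0.119166 rad; t = (α − φ) mod 2π = 4.675095 rad, q = (φ − β) mod 2π = 4.746192 rad → L = 7.91·(4.675095 + 2.592407 + 4.746192) = 7.91·12.013695 = 95.028326 m
LSR: p² = d² − 2 + 2cos(α−β) + 2d(sin α + sin β) = -3.641843 < 0 → infeasible
RSL: p² = d² − 2 + 2cos(α−β) − 2d(sin α + sin β) = -3.643129 < 0 → infeasible
RLR: c = (6 − d² + 2cos(α−β) + 2d(sin α − sin β))/8 = 0.159928; p = 2π − arccos c = 4.873007 rad; φ = atan2(cos α − cos β, d − sin α + sin β) = -0.119166 rad; t = (α − φ + p/2) mod 2π = 0.828413 rad, q = (α − β − t + p) mod 2π = 0.899510 rad → L = 7.91·(0.828413 + 4.873007 + 0.899510) = 7.91·6.600930 = 52.213356 m
LRL: c = (6 − d² + 2cos(α−β) − 2d(sin α − sin β))/8 = 0.750700; p = 2π − arccos c = 5.561510 rad; φ = atan2(cos β − cos α, d + sin α − sin β) = 2.921589 rad; t = (φ − α + p/2) mod 2π = 1.146415 rad, q = (β − α − t + p) mod 2π = 1.276993 rad → L = 7.91·(1.146415 + 5.561510 + 1.276993) = 7.91·7.984917 = 63.160694 m
Shortest: RLR with L = 52.213356 m ≈ 52.2134 m

52.2134 m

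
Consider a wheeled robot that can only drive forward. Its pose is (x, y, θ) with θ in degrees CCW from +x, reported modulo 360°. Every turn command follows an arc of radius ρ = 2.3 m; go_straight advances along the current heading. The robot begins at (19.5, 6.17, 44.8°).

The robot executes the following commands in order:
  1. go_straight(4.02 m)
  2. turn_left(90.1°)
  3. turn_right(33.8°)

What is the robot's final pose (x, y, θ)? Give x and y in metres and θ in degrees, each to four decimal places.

set_pose: (x, y, θ) = (19.5000, 6.1700, 44.8000°), ρ = 2.3
go_straight(4.02): x += 4.02·cos θ, y += 4.02·sin θ → (22.3525, 9.0026, 44.8000°)
turn_left(90.1°): centre at ρ to the left, rotate +90.1° → (22.3610, 12.2581, 134.9000°)
turn_right(33.8°): centre at ρ to the right, rotate −33.8° → (21.7332, 13.4389, 101.1000°)

(21.7332, 13.4389, 101.1000°)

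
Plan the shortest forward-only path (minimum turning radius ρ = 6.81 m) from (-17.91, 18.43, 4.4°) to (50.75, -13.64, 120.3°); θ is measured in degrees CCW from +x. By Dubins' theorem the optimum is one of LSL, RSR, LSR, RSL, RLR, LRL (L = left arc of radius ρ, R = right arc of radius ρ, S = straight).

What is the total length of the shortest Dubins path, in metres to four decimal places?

Let ψ = atan2(Δy, Δx) = atan2(-32.07, 68.66) = -25.0365° be the start→goal bearing.
Normalize: d = |goal − start| / ρ = 75.780476/6.81 = 11.127823, α = (θ_start − ψ) mod 360° = 29.4365° = 0.513764 rad, β = (θ_goal − ψ) mod 360° = 145.3365° = 2.536601 rad.
Common terms: sin α = 0.491459, cos α = 0.870901, sin β = 0.568755, cos β = -0.822507, cos(α−β) = -0.436802, d² = 123.828448. Work in radians in the unit-radius frame; every candidate has L = ρ·(t + p + q).
LSL: p² = 2 + d² − 2cos(α−β) + 2d(sin α − sin β) = 124.981779; p = √p² = 11.179525; φ = atan2(cos β − cos α, d + sin α − sin β) = -0.152059 rad; t = (φ − α) mod 2π = 5.617362 rad, q = (β − φ) mod 2π = 2.688660 rad → L = 6.81·(5.617362 + 11.179525 + 2.688660) = 6.81·19.485547 = 132.696575 m
RSR: p² = 2 + d² − 2cos(α−β) + 2d(sin β − sin α) = 128.422324; p = √p² = 11.332357; φ = atan2(cos α − cos β, d − sin α + sin β) = 0.149993 rad; t = (α − φ) mod 2π = 0.363771 rad, q = (φ − β) mod 2π = 3.896577 rad → L = 6.81·(0.363771 + 11.332357 + 3.896577) = 6.81·15.592706 = 106.186329 m
LSR: p² = d² − 2 + 2cos(α−β) + 2d(sin α + sin β) = 144.550600; p = √p² = 12.022920; φ = atan2(−cos α − cos β, d + sin α + sin β) − atan2(−2, p) = 0.160869 rad; t = (φ − α) mod 2π = 5.930290 rad, q = (φ − β) mod 2π = 3.907453 rad → L = 6.81·(5.930290 + 12.022920 + 3.907453) = 6.81·21.860663 = 148.871114 m
RSL: p² = d² − 2 + 2cos(α−β) − 2d(sin α + sin β) = 97.359089; p = √p² = 9.867071; φ = atan2(cos α + cos β, d − sin α − sin β) − atan2(2, p) = -0.195178 rad; t = (α − φ) mod 2π = 0.708943 rad, q = (β − φ) mod 2π = 2.731779 rad → L = 6.81·(0.708943 + 9.867071 + 2.731779) = 6.81·13.307793 = 90.626068 m
RLR: c = (6 − d² + 2cos(α−β) + 2d(sin α − sin β))/8 = -15.052791, |c| > 1 → infeasible
LRL: c = (6 − d² + 2cos(α−β) − 2d(sin α − sin β))/8 = -14.622722, |c| > 1 → infeasible
Shortest: RSL with L = 90.626068 m ≈ 90.6261 m

90.6261 m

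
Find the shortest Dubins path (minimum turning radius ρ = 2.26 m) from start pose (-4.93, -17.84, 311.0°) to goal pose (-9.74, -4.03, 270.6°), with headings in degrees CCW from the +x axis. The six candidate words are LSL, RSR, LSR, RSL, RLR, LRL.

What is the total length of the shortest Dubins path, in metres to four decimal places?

25.6701 m

Let ψ = atan2(Δy, Δx) = atan2(13.81, -4.81) = 109.2031° be the start→goal bearing.
Normalize: d = |goal − start| / ρ = 14.623686/2.26 = 6.470658, α = (θ_start − ψ) mod 360° = 201.7969° = 3.522020 rad, β = (θ_goal − ψ) mod 360° = 161.3969° = 2.816907 rad.
Common terms: sin α = -0.371317, cos α = -0.928506, sin β = 0.319011, cos β = -0.947751, cos(α−β) = 0.761538, d² = 41.869410. Work in radians in the unit-radius frame; every candidate has L = ρ·(t + p + q).
LSL: p² = 2 + d² − 2cos(α−β) + 2d(sin α − sin β) = 33.412579; p = √p² = 5.780361; φ = atan2(cos β − cos α, d + sin α − sin β) = -0.003329 rad; t = (φ − α) mod 2π = 2.757836 rad, q = (β − φ) mod 2π = 2.820236 rad → L = 2.26·(2.757836 + 5.780361 + 2.820236) = 2.26·11.358434 = 25.670060 m
RSR: p² = 2 + d² − 2cos(α−β) + 2d(sin β − sin α) = 51.280089; p = √p² = 7.161012; φ = atan2(cos α − cos β, d − sin α + sin β) = 0.002687 rad; t = (α − φ) mod 2π = 3.519332 rad, q = (φ − β) mod 2π = 3.468966 rad → L = 2.26·(3.519332 + 7.161012 + 3.468966) = 2.26·14.149310 = 31.977441 m
LSR: p² = d² − 2 + 2cos(α−β) + 2d(sin α + sin β) = 40.715583; p = √p² = 6.380876; φ = atan2(−cos α − cos β, d + sin α + sin β) − atan2(−2, p) = 0.588140 rad; t = (φ − α) mod 2π = 3.349306 rad, q = (φ − β) mod 2π = 4.054419 rad → L = 2.26·(3.349306 + 6.380876 + 4.054419) = 2.26·13.784602 = 31.153200 m
RSL: p² = d² − 2 + 2cos(α−β) − 2d(sin α + sin β) = 42.069391; p = √p² = 6.486092; φ = atan2(cos α + cos β, d − sin α − sin β) − atan2(2, p) = -0.579180 rad; t = (α − φ) mod 2π = 4.101199 rad, q = (β − φ) mod 2π = 3.396086 rad → L = 2.26·(4.101199 + 6.486092 + 3.396086) = 2.26·13.983377 = 31.602433 m
RLR: c = (6 − d² + 2cos(α−β) + 2d(sin α − sin β))/8 = -5.410011, |c| > 1 → infeasible
LRL: c = (6 − d² + 2cos(α−β) − 2d(sin α − sin β))/8 = -3.176572, |c| > 1 → infeasible
Shortest: LSL with L = 25.670060 m ≈ 25.6701 m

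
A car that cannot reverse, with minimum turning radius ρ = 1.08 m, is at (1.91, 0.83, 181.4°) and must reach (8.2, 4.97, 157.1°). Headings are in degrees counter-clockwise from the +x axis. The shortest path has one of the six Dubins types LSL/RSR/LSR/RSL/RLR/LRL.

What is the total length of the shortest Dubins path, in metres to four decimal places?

12.2775 m

Let ψ = atan2(Δy, Δx) = atan2(4.14, 6.29) = 33.3524° be the start→goal bearing.
Normalize: d = |goal − start| / ρ = 7.530186/1.08 = 6.972394, α = (θ_start − ψ) mod 360° = 148.0476° = 2.583918 rad, β = (θ_goal − ψ) mod 360° = 123.7476° = 2.159803 rad.
Common terms: sin α = 0.529215, cos α = -0.848488, sin β = 0.831493, cos β = -0.555535, cos(α−β) = 0.911403, d² = 48.614283. Work in radians in the unit-radius frame; every candidate has L = ρ·(t + p + q).
LSL: p² = 2 + d² − 2cos(α−β) + 2d(sin α − sin β) = 44.576270; p = √p² = 6.676546; φ = atan2(cos β − cos α, d + sin α − sin β) = 0.043892 rad; t = (φ − α) mod 2π = 3.743160 rad, q = (β − φ) mod 2π = 2.115911 rad → L = 1.08·(3.743160 + 6.676546 + 2.115911) = 1.08·12.535617 = 13.538466 m
RSR: p² = 2 + d² − 2cos(α−β) + 2d(sin β − sin α) = 53.006683; p = √p² = 7.280569; φ = atan2(cos α − cos β, d − sin α + sin β) = -0.040248 rad; t = (α − φ) mod 2π = 2.624166 rad, q = (φ − β) mod 2π = 4.083134 rad → L = 1.08·(2.624166 + 7.280569 + 4.083134) = 1.08·13.987869 = 15.106899 m
LSR: p² = d² − 2 + 2cos(α−β) + 2d(sin α + sin β) = 67.411873; p = √p² = 8.210473; φ = atan2(−cos α − cos β, d + sin α + sin β) − atan2(−2, p) = 0.405858 rad; t = (φ − α) mod 2π = 4.105125 rad, q = (φ − β) mod 2π = 4.529240 rad → L = 1.08·(4.105125 + 8.210473 + 4.529240) = 1.08·16.844839 = 18.192426 m
RSL: p² = d² − 2 + 2cos(α−β) − 2d(sin α + sin β) = 29.462306; p = √p² = 5.427919; φ = atan2(cos α + cos β, d − sin α − sin β) − atan2(2, p) = -0.598193 rad; t = (α − φ) mod 2π = 3.182111 rad, q = (β − φ) mod 2π = 2.757996 rad → L = 1.08·(3.182111 + 5.427919 + 2.757996) = 1.08·11.368025 = 12.277467 m
RLR: c = (6 − d² + 2cos(α−β) + 2d(sin α − sin β))/8 = -5.625835, |c| > 1 → infeasible
LRL: c = (6 − d² + 2cos(α−β) − 2d(sin α − sin β))/8 = -4.572034, |c| > 1 → infeasible
Shortest: RSL with L = 12.277467 m ≈ 12.2775 m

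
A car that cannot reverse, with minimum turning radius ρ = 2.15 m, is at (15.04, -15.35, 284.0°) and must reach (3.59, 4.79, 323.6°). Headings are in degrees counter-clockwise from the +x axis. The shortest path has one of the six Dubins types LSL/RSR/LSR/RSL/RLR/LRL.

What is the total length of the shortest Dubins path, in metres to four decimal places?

Let ψ = atan2(Δy, Δx) = atan2(20.14, -11.45) = 119.6191° be the start→goal bearing.
Normalize: d = |goal − start| / ρ = 23.167264/2.15 = 10.775471, α = (θ_start − ψ) mod 360° = 164.3809° = 2.868988 rad, β = (θ_goal − ψ) mod 360° = 203.9809° = 3.560138 rad.
Common terms: sin α = 0.269241, cos α = -0.963073, sin β = -0.406432, cos β = -0.913681, cos(α−β) = 0.770513, d² = 116.110784. Work in radians in the unit-radius frame; every candidate has L = ρ·(t + p + q).
LSL: p² = 2 + d² − 2cos(α−β) + 2d(sin α − sin β) = 131.131147; p = √p² = 11.451251; φ = atan2(cos β − cos α, d + sin α − sin β) = 0.004313 rad; t = (φ − α) mod 2π = 3.418511 rad, q = (β − φ) mod 2π = 3.555825 rad → L = 2.15·(3.418511 + 11.451251 + 3.555825) = 2.15·18.425587 = 39.615011 m
RSR: p² = 2 + d² − 2cos(α−β) + 2d(sin β − sin α) = 102.008368; p = √p² = 10.099919; φ = atan2(cos α − cos β, d − sin α + sin β) = -0.004890 rad; t = (α − φ) mod 2π = 2.873878 rad, q = (φ − β) mod 2π = 2.718157 rad → L = 2.15·(2.873878 + 10.099919 + 2.718157) = 2.15·15.691954 = 33.737701 m
LSR: p² = d² − 2 + 2cos(α−β) + 2d(sin α + sin β) = 112.695219; p = √p² = 10.615800; φ = atan2(−cos α − cos β, d + sin α + sin β) − atan2(−2, p) = 0.360834 rad; t = (φ − α) mod 2π = 3.775032 rad, q = (φ − β) mod 2π = 3.083881 rad → L = 2.15·(3.775032 + 10.615800 + 3.083881) = 2.15·17.474714 = 37.570634 m
RSL: p² = d² − 2 + 2cos(α−β) − 2d(sin α + sin β) = 118.608402; p = √p² = 10.890748; φ = atan2(cos α + cos β, d − sin α − sin β) − atan2(2, p) = -0.351932 rad; t = (α − φ) mod 2π = 3.220920 rad, q = (β − φ) mod 2π = 3.912070 rad → L = 2.15·(3.220920 + 10.890748 + 3.912070) = 2.15·18.023738 = 38.751037 m
RLR: c = (6 − d² + 2cos(α−β) + 2d(sin α − sin β))/8 = -11.751046, |c| > 1 → infeasible
LRL: c = (6 − d² + 2cos(α−β) − 2d(sin α − sin β))/8 = -15.391393, |c| > 1 → infeasible
Shortest: RSR with L = 33.737701 m ≈ 33.7377 m

33.7377 m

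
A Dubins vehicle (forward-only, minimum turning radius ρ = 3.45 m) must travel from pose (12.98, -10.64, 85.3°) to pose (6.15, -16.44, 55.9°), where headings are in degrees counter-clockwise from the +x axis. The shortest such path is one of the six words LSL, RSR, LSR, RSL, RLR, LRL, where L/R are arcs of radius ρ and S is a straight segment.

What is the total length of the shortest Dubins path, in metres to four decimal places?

27.4069 m

Let ψ = atan2(Δy, Δx) = atan2(-5.80, -6.83) = -139.6623° be the start→goal bearing.
Normalize: d = |goal − start| / ρ = 8.960407/3.45 = 2.597220, α = (θ_start − ψ) mod 360° = 224.9623° = 3.926332 rad, β = (θ_goal − ψ) mod 360° = 195.5623° = 3.413205 rad.
Common terms: sin α = -0.706641, cos α = -0.707572, sin β = -0.268285, cos β = -0.963339, cos(α−β) = 0.871214, d² = 6.745549. Work in radians in the unit-radius frame; every candidate has L = ρ·(t + p + q).
LSL: p² = 2 + d² − 2cos(α−β) + 2d(sin α − sin β) = 4.726111; p = √p² = 2.173962; φ = atan2(cos β − cos α, d + sin α − sin β) = -0.117923 rad; t = (φ − α) mod 2π = 2.238930 rad, q = (β − φ) mod 2π = 3.531129 rad → L = 3.45·(2.238930 + 2.173962 + 3.531129) = 3.45·7.944020 = 27.406871 m
RSR: p² = 2 + d² − 2cos(α−β) + 2d(sin β − sin α) = 9.280133; p = √p² = 3.046331; φ = atan2(cos α − cos β, d − sin α + sin β) = 0.084058 rad; t = (α − φ) mod 2π = 3.842274 rad, q = (φ − β) mod 2π = 2.954038 rad → L = 3.45·(3.842274 + 3.046331 + 2.954038) = 3.45·9.842643 = 33.957119 m
LSR: p² = d² − 2 + 2cos(α−β) + 2d(sin α + sin β) = 1.423782; p = √p² = 1.193223; φ = atan2(−cos α − cos β, d + sin α + sin β) − atan2(−2, p) = 1.833032 rad; t = (φ − α) mod 2π = 4.189886 rad, q = (φ − β) mod 2π = 4.703012 rad → L = 3.45·(4.189886 + 1.193223 + 4.703012) = 3.45·10.086121 = 34.797118 m
RSL: p² = d² − 2 + 2cos(α−β) − 2d(sin α + sin β) = 11.552172; p = √p² = 3.398849; φ = atan2(cos α + cos β, d − sin α − sin β) − atan2(2, p) = -0.969398 rad; t = (α − φ) mod 2π = 4.895730 rad, q = (β − φ) mod 2π = 4.382603 rad → L = 3.45·(4.895730 + 3.398849 + 4.382603) = 3.45·12.677182 = 43.736277 m
RLR: c = (6 − d² + 2cos(α−β) + 2d(sin α − sin β))/8 = -0.160017; p = 2π − arccos c = 4.551682 rad; φ = atan2(cos α − cos β, d − sin α + sin β) = 0.084058 rad; t = (α − φ + p/2) mod 2π = 6.118115 rad, q = (α − β − t + p) mod 2π = 5.229879 rad → L = 3.45·(6.118115 + 4.551682 + 5.229879) = 3.45·15.899675 = 54.853879 m
LRL: c = (6 − d² + 2cos(α−β) − 2d(sin α − sin β))/8 = 0.409236; p = 2π − arccos c = 5.134006 rad; φ = atan2(cos β − cos α, d + sin α − sin β) = -0.117923 rad; t = (φ − α + p/2) mod 2π = 4.805933 rad, q = (β − α − t + p) mod 2π = 6.098132 rad → L = 3.45·(4.805933 + 5.134006 + 6.098132) = 3.45·16.038070 = 55.331342 m
Shortest: LSL with L = 27.406871 m ≈ 27.4069 m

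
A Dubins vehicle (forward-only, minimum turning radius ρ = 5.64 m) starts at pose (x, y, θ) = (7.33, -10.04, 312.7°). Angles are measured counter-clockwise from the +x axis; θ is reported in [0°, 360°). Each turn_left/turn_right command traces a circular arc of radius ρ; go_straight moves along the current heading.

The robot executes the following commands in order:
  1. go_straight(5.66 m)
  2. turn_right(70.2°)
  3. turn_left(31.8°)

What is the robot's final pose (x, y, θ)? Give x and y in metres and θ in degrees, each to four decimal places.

(11.4048, -23.6558, 274.3000°)

set_pose: (x, y, θ) = (7.3300, -10.0400, 312.7000°), ρ = 5.64
go_straight(5.66): x += 5.66·cos θ, y += 5.66·sin θ → (11.1684, -14.1996, 312.7000°)
turn_right(70.2°): centre at ρ to the right, rotate −70.2° → (12.0262, -20.6287, 242.5000°)
turn_left(31.8°): centre at ρ to the left, rotate +31.8° → (11.4048, -23.6558, 274.3000°)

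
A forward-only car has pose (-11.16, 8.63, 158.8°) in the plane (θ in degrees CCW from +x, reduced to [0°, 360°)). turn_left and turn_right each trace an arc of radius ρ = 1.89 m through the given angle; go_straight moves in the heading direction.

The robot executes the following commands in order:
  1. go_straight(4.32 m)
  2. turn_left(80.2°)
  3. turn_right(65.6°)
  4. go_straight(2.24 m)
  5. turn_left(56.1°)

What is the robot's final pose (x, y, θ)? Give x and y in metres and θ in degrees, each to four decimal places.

(-23.2080, 8.1069, 229.5000°)

set_pose: (x, y, θ) = (-11.1600, 8.6300, 158.8000°), ρ = 1.89
go_straight(4.32): x += 4.32·cos θ, y += 4.32·sin θ → (-15.1876, 10.1922, 158.8000°)
turn_left(80.2°): centre at ρ to the left, rotate +80.2° → (-17.4912, 9.4035, 239.0000°)
turn_right(65.6°): centre at ρ to the right, rotate −65.6° → (-19.3284, 8.4995, 173.4000°)
go_straight(2.24): x += 2.24·cos θ, y += 2.24·sin θ → (-21.5536, 8.7570, 173.4000°)
turn_left(56.1°): centre at ρ to the left, rotate +56.1° → (-23.2080, 8.1069, 229.5000°)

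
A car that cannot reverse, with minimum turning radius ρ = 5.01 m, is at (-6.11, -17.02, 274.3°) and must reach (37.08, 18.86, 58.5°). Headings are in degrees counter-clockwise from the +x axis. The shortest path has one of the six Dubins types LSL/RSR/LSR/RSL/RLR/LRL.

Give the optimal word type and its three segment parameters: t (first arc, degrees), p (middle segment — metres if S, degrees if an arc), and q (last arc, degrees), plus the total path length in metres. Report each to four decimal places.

LSL: t = 134.0362°, p = 51.0296 m, q = 10.1638°, L = 63.6386 m

Let ψ = atan2(Δy, Δx) = atan2(35.88, 43.19) = 39.7180° be the start→goal bearing.
Normalize: d = |goal − start| / ρ = 56.149359/5.01 = 11.207457, α = (θ_start − ψ) mod 360° = 234.5820° = 4.094228 rad, β = (θ_goal − ψ) mod 360° = 18.7820° = 0.327807 rad.
Common terms: sin α = -0.814945, cos α = -0.579538, sin β = 0.321968, cos β = 0.946751, cos(α−β) = -0.811064, d² = 125.607089. Work in radians in the unit-radius frame; every candidate has L = ρ·(t + p + q).
LSL: p² = 2 + d² − 2cos(α−β) + 2d(sin α − sin β) = 103.745407; p = √p² = 10.185549; φ = atan2(cos β − cos α, d + sin α − sin β) = 0.150415 rad; t = (φ − α) mod 2π = 2.339373 rad, q = (β − φ) mod 2π = 0.177392 rad → L = 5.01·(2.339373 + 10.185549 + 0.177392) = 5.01·12.702314 = 63.638592 m
RSR: p² = 2 + d² − 2cos(α−β) + 2d(sin β − sin α) = 154.713026; p = √p² = 12.438369; φ = atan2(cos α − cos β, d − sin α + sin β) = -0.123018 rad; t = (α − φ) mod 2π = 4.217246 rad, q = (φ − β) mod 2π = 5.832360 rad → L = 5.01·(4.217246 + 12.438369 + 5.832360) = 5.01·22.487975 = 112.664755 m
LSR: p² = d² − 2 + 2cos(α−β) + 2d(sin α + sin β) = 110.934909; p = √p² = 10.532564; φ = atan2(−cos α − cos β, d + sin α + sin β) − atan2(−2, p) = 0.153394 rad; t = (φ − α) mod 2π = 2.342352 rad, q = (φ − β) mod 2π = 6.108772 rad → L = 5.01·(2.342352 + 10.532564 + 6.108772) = 5.01·18.983688 = 95.108277 m
RSL: p² = d² − 2 + 2cos(α−β) − 2d(sin α + sin β) = 133.035014; p = √p² = 11.534081; φ = atan2(cos α + cos β, d − sin α − sin β) − atan2(2, p) = -0.140318 rad; t = (α − φ) mod 2π = 4.234545 rad, q = (β − φ) mod 2π = 0.468125 rad → L = 5.01·(4.234545 + 11.534081 + 0.468125) = 5.01·16.236751 = 81.346122 m
RLR: c = (6 − d² + 2cos(α−β) + 2d(sin α − sin β))/8 = -18.339128, |c| > 1 → infeasible
LRL: c = (6 − d² + 2cos(α−β) − 2d(sin α − sin β))/8 = -11.968176, |c| > 1 → infeasible
Shortest: LSL with L = 63.638592 m ≈ 63.6386 m
Convert LSL to answer units (arcs ×180/π): t = 2.339373·180/π = 134.0362°, p = ρ·p = 5.01·10.185549 = 51.0296 m, q = 0.177392·180/π = 10.1638°, L = 63.6386 m.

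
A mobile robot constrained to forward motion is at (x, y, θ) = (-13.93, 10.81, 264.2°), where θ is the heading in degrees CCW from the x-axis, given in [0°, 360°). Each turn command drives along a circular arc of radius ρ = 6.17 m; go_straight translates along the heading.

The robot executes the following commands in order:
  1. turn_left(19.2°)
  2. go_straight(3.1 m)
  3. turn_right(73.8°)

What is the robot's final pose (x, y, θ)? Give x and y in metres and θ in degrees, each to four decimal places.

set_pose: (x, y, θ) = (-13.9300, 10.8100, 264.2000°), ρ = 6.17
turn_left(19.2°): centre at ρ to the left, rotate +19.2° → (-13.7936, 8.7566, 283.4000°)
go_straight(3.1): x += 3.1·cos θ, y += 3.1·sin θ → (-13.0752, 5.7410, 283.4000°)
turn_right(73.8°): centre at ρ to the right, rotate −73.8° → (-16.0296, -1.0537, 209.6000°)

(-16.0296, -1.0537, 209.6000°)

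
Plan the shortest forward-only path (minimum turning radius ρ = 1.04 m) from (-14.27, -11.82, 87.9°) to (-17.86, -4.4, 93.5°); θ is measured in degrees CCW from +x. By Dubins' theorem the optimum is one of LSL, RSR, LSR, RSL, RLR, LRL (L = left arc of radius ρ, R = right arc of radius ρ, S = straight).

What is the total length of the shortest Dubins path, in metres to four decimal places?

8.2755 m

Let ψ = atan2(Δy, Δx) = atan2(7.42, -3.59) = 115.8190° be the start→goal bearing.
Normalize: d = |goal − start| / ρ = 8.242845/1.04 = 7.925813, α = (θ_start − ψ) mod 360° = 332.0810° = 5.795907 rad, β = (θ_goal − ψ) mod 360° = 337.6810° = 5.893646 rad.
Common terms: sin α = -0.468222, cos α = 0.883611, sin β = -0.379763, cos β = 0.925084, cos(α−β) = 0.995227, d² = 62.818510. Work in radians in the unit-radius frame; every candidate has L = ρ·(t + p + q).
LSL: p² = 2 + d² − 2cos(α−β) + 2d(sin α − sin β) = 61.425821; p = √p² = 7.837463; φ = atan2(cos β − cos α, d + sin α − sin β) = 0.005292 rad; t = (φ − α) mod 2π = 0.492570 rad, q = (β − φ) mod 2π = 5.888354 rad → L = 1.04·(0.492570 + 7.837463 + 5.888354) = 1.04·14.218386 = 14.787122 m
RSR: p² = 2 + d² − 2cos(α−β) + 2d(sin β − sin α) = 64.230288; p = √p² = 8.014380; φ = atan2(cos α − cos β, d − sin α + sin β) = -0.005175 rad; t = (α − φ) mod 2π = 5.801082 rad, q = (φ − β) mod 2π = 0.384365 rad → L = 1.04·(5.801082 + 8.014380 + 0.384365) = 1.04·14.199827 = 14.767820 m
LSR: p² = d² − 2 + 2cos(α−β) + 2d(sin α + sin β) = 49.367024; p = √p² = 7.026167; φ = atan2(−cos α − cos β, d + sin α + sin β) − atan2(−2, p) = 0.027126 rad; t = (φ − α) mod 2π = 0.514404 rad, q = (φ − β) mod 2π = 0.416666 rad → L = 1.04·(0.514404 + 7.026167 + 0.416666) = 1.04·7.957237 = 8.275526 m
RSL: p² = d² − 2 + 2cos(α−β) − 2d(sin α + sin β) = 76.250905; p = √p² = 8.732176; φ = atan2(cos α + cos β, d − sin α − sin β) − atan2(2, p) = -0.021855 rad; t = (α − φ) mod 2π = 5.817762 rad, q = (β − φ) mod 2π = 5.915501 rad → L = 1.04·(5.817762 + 8.732176 + 5.915501) = 1.04·20.465440 = 21.284057 m
RLR: c = (6 − d² + 2cos(α−β) + 2d(sin α − sin β))/8 = -7.028786, |c| > 1 → infeasible
LRL: c = (6 − d² + 2cos(α−β) − 2d(sin α − sin β))/8 = -6.678228, |c| > 1 → infeasible
Shortest: LSR with L = 8.275526 m ≈ 8.2755 m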